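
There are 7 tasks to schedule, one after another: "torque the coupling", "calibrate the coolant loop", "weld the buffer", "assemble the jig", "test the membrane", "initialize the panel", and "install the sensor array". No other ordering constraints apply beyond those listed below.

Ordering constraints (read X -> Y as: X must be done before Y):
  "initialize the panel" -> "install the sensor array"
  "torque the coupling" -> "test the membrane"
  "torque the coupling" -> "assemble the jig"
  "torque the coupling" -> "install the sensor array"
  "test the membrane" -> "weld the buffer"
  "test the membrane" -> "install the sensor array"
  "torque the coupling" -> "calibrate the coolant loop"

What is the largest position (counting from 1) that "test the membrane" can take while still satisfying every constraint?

5

Following every chain forward from "test the membrane", the tasks that must come later are "weld the buffer", "install the sensor array" — 2 of them.
With 2 mandatory successors out of 7 tasks total, the latest slot for "test the membrane" is 7−2 = 5, and it's reachable by doing all non-successors before "test the membrane".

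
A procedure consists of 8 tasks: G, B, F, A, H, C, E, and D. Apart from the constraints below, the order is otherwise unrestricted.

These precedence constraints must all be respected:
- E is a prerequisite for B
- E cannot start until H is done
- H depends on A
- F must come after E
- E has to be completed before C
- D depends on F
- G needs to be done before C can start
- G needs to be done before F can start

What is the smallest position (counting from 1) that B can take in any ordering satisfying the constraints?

4

Every task that must precede B has to come before it. Tracing all chains that end at B, those tasks are: A, H, E — 3 in total.
With 3 mandatory predecessors, the earliest B can sit is position 3+1 = 4, and placing just those 3 first achieves it.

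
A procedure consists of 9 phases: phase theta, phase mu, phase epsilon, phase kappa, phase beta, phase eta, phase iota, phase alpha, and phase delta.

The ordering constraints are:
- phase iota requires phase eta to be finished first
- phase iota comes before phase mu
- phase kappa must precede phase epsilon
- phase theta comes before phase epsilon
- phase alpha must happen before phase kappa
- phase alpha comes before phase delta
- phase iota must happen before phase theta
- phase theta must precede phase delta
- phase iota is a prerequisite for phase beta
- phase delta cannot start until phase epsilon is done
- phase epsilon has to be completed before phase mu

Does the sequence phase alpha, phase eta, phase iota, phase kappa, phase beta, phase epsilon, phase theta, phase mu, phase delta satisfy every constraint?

In the proposed order, phase epsilon appears before phase theta.
Since phase theta is required before phase epsilon, the ordering is invalid.

No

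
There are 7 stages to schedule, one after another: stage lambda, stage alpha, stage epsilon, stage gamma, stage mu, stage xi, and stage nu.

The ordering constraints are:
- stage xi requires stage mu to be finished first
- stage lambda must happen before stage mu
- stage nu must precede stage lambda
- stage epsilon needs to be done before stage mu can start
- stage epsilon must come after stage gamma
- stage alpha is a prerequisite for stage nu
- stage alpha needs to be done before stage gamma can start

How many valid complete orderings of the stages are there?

Only stage alpha has no prerequisites, so it must go first.
Enumerating by repeatedly choosing an available stage (one whose prerequisites are all placed) gives 6 distinct complete orderings.

6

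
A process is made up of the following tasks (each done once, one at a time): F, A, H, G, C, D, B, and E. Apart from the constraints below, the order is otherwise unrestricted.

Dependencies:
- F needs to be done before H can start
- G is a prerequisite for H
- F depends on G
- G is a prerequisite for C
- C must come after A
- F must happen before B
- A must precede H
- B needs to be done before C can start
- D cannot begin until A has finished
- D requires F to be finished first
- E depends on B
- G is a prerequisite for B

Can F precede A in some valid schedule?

Nothing in the constraints forces A before F — there is no chain from A to F.
So a valid ordering placing F earlier than A exists.

Yes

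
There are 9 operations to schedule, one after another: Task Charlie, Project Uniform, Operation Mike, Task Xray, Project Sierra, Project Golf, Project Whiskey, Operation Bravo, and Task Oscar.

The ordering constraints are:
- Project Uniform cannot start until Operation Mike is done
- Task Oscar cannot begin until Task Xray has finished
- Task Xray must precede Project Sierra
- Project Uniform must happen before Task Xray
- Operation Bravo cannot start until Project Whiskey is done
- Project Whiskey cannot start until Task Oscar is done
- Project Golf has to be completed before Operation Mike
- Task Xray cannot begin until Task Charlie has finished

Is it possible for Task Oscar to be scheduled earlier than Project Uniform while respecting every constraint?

No

There is a dependency chain Project Uniform → Task Xray → Task Oscar, so Task Oscar always comes after Project Uniform.
So no valid ordering can have Task Oscar before Project Uniform.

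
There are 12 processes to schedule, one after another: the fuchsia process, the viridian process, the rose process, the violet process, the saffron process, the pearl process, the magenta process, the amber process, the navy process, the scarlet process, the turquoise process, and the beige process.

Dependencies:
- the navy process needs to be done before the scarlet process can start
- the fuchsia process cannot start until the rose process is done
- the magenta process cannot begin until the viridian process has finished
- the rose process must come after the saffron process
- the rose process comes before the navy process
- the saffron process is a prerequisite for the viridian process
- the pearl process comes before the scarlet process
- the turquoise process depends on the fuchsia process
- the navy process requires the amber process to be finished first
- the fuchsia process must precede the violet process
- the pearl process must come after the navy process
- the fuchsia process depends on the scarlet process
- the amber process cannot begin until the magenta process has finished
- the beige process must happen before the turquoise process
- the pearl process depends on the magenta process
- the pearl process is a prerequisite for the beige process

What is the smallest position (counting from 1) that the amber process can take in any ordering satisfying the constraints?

4

The processes that are forced before the amber process, directly or transitively, are the viridian process, the saffron process, the magenta process. That's 3 processes.
So at minimum 3 processes come before the amber process, putting the amber process no earlier than position 4. That position is achievable by scheduling exactly those predecessors first.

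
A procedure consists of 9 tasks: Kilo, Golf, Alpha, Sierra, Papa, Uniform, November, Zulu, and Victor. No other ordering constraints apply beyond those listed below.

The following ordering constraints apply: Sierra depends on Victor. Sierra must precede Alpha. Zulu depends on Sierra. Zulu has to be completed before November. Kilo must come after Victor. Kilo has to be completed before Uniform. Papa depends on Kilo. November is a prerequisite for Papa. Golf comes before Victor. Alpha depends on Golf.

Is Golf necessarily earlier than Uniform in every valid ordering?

Chaining the stated constraints: Golf → Victor → Kilo → Uniform.
That forces Golf before Uniform in every valid schedule.

Yes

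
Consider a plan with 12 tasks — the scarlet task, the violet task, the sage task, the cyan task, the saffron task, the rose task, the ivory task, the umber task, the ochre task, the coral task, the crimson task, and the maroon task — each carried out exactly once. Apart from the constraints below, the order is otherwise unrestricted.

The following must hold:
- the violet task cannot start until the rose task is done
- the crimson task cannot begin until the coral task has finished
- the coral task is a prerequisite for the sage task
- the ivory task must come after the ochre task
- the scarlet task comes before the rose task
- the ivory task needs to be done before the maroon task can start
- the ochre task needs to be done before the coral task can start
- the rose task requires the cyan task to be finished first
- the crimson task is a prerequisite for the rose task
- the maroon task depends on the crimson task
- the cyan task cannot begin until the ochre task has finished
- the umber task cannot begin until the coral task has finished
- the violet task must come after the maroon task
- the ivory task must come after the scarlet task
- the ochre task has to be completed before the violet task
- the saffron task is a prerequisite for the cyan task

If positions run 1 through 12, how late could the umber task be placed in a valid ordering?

The umber task has no required successors, so nothing stops it from going last (position 12).

12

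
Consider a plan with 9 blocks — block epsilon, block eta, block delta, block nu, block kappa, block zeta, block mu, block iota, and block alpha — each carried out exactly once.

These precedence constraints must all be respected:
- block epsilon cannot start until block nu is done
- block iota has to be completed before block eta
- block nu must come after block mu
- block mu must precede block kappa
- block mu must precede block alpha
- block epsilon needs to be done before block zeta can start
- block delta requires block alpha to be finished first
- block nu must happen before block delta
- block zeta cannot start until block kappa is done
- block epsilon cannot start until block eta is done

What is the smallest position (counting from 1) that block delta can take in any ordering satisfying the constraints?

Every block that must precede block delta has to come before it. Tracing all chains that end at block delta, those blocks are: block nu, block mu, block alpha — 3 in total.
With 3 mandatory predecessors, the earliest block delta can sit is position 3+1 = 4, and placing just those 3 first achieves it.

4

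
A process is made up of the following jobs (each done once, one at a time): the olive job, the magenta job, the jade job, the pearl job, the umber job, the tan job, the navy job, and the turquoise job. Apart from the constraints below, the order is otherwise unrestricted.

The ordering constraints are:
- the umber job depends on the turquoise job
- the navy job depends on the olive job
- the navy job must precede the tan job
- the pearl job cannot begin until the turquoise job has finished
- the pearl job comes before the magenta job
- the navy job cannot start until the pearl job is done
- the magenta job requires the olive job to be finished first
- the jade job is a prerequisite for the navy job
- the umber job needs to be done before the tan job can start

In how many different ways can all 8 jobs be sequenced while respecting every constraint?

197

The jobs with no prerequisites are the olive job, the jade job, the turquoise job; any of them can be placed first.
Enumerating by repeatedly choosing an available job (one whose prerequisites are all placed) gives 197 distinct complete orderings.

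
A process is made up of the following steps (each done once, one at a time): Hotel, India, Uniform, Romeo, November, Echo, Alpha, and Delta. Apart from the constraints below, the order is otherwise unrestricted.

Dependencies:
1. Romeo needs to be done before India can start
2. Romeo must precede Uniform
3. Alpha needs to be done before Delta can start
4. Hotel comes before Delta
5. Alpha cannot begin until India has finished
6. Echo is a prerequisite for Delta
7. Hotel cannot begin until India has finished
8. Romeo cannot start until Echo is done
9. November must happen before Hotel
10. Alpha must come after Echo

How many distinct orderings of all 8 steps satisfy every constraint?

The steps with no prerequisites are November, Echo; any of them can be placed first.
Systematically extending each partial ordering one step at a time and counting, there are 50 complete orderings.

50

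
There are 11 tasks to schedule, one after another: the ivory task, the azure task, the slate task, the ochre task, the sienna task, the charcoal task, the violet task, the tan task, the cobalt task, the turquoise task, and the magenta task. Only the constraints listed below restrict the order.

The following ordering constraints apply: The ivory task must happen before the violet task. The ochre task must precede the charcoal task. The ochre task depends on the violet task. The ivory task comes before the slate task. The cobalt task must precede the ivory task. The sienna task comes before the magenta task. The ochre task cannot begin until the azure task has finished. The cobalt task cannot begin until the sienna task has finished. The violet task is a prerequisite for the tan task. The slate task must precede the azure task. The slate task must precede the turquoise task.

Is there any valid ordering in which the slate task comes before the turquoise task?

Yes

The constraints force the slate task before the turquoise task, so yes — every valid ordering has the slate task earlier.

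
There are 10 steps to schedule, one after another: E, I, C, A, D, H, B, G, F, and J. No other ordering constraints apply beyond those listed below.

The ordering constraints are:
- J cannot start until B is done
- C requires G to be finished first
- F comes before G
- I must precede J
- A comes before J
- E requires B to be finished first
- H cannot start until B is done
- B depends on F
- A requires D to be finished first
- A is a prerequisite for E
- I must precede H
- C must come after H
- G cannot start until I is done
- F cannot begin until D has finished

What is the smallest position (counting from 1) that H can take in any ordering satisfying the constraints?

Every step that must precede H has to come before it. Tracing all chains that end at H, those steps are: I, D, B, F — 4 in total.
So at minimum 4 steps come before H, putting H no earlier than position 5. That position is achievable by scheduling exactly those predecessors first.

5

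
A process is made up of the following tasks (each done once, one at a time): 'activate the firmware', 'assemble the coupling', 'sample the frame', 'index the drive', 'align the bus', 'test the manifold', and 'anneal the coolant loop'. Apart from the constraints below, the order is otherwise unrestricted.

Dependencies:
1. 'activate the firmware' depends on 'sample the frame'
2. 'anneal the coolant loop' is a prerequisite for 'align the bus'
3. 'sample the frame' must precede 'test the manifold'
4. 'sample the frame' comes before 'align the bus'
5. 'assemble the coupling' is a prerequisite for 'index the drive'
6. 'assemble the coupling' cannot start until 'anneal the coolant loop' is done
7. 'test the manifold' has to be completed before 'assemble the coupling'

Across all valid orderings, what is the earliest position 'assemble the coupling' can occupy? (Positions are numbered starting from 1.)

Every task that must precede 'assemble the coupling' has to come before it. Tracing all chains that end at 'assemble the coupling', those tasks are: 'sample the frame', 'test the manifold', 'anneal the coolant loop' — 3 in total.
So at minimum 3 tasks come before 'assemble the coupling', putting 'assemble the coupling' no earlier than position 4. That position is achievable by scheduling exactly those predecessors first.

4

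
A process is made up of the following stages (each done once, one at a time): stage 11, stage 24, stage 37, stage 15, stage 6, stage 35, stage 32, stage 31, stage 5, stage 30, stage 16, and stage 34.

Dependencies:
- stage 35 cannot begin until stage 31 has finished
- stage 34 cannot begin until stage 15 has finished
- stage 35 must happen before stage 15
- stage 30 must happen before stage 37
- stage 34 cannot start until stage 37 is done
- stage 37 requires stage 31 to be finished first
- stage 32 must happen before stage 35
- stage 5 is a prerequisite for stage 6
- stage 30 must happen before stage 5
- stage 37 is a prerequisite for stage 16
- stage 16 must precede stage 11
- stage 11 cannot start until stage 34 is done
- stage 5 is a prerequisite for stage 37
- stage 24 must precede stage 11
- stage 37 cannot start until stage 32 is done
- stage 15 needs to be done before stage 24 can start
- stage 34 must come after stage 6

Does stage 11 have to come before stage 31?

No

In fact the dependencies run the other way: stage 31 → stage 37 → stage 16 → stage 11.
So stage 11 never precedes stage 31.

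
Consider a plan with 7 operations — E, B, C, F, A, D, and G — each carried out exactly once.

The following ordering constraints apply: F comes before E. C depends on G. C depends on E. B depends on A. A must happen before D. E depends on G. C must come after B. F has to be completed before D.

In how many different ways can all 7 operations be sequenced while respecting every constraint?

81

3 operations have no prerequisites (F, A, G), so any of them could come first.
Enumerating by repeatedly choosing an available operation (one whose prerequisites are all placed) gives 81 distinct complete orderings.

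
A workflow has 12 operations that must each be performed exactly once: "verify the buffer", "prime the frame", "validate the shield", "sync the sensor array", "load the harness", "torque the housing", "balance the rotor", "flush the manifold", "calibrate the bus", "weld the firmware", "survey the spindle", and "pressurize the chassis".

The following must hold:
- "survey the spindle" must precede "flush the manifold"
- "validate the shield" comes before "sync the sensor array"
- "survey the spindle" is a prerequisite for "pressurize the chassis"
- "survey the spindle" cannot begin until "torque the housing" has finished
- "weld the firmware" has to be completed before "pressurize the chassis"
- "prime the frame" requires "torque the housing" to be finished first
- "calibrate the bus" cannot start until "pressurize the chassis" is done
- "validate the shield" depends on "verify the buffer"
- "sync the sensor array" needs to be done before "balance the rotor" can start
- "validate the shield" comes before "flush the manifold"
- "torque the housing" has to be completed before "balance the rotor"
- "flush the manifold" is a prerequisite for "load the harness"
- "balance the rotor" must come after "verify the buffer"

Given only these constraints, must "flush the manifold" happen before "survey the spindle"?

In fact the dependencies run the other way: "survey the spindle" → "flush the manifold".
So "flush the manifold" does not have to come before "survey the spindle" — it cannot.

No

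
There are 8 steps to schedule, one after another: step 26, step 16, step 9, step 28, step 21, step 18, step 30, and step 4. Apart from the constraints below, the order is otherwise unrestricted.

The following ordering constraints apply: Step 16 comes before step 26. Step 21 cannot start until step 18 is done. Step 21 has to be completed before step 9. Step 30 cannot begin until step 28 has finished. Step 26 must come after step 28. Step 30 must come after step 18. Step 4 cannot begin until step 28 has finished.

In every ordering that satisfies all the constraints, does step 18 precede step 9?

Yes

Following the dependencies: step 18 → step 21 → step 9.
That forces step 18 before step 9 in every valid schedule.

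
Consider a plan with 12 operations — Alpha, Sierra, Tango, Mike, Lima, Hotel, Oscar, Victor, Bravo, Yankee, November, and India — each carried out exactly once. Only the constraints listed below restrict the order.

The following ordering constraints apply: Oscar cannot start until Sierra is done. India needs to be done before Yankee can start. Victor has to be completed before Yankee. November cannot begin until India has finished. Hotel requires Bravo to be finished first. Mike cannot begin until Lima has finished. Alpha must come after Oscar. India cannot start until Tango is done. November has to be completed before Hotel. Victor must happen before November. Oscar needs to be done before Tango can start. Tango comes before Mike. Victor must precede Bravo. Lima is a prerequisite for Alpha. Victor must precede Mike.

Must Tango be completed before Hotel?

Following the dependencies: Tango → India → November → Hotel.
Hence Tango necessarily comes before Hotel.

Yes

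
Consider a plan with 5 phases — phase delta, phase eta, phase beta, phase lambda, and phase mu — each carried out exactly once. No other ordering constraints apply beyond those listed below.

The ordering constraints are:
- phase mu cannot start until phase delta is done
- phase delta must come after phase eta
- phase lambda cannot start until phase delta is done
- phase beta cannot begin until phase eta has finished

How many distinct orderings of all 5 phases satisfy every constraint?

Phase eta is the only phase with nothing required before it, so every ordering starts there.
Enumerating by repeatedly choosing an available phase (one whose prerequisites are all placed) gives 8 distinct complete orderings.

8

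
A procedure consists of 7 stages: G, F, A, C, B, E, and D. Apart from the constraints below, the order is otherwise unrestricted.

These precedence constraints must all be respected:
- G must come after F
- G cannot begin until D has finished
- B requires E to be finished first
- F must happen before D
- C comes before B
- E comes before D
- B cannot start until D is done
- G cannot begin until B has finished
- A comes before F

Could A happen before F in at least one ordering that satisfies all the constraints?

The constraints force A before F, so yes — every valid ordering has A earlier.

Yes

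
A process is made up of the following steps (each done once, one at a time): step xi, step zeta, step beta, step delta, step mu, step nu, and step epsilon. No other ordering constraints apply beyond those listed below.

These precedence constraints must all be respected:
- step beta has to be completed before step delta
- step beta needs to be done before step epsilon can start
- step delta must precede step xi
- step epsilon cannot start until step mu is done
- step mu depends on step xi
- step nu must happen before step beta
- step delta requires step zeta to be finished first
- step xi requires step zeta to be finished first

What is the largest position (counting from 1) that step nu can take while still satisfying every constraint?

2

The steps that are forced after step nu, directly or by a chain of constraints, are step xi, step beta, step delta, step mu, step epsilon. That's 5 steps.
With 5 mandatory successors out of 7 steps total, the latest slot for step nu is 7−5 = 2, and it's reachable by doing all non-successors before step nu.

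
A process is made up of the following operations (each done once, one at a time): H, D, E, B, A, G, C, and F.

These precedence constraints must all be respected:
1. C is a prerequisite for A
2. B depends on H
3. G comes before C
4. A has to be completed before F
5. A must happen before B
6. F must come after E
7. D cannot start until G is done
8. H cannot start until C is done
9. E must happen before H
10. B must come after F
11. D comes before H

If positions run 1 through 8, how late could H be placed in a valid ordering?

7

Following the constraints forward from H, its only required successor is B.
With 1 mandatory successor out of 8 operations total, the latest slot for H is 8−1 = 7, and it's reachable by doing all non-successors before H.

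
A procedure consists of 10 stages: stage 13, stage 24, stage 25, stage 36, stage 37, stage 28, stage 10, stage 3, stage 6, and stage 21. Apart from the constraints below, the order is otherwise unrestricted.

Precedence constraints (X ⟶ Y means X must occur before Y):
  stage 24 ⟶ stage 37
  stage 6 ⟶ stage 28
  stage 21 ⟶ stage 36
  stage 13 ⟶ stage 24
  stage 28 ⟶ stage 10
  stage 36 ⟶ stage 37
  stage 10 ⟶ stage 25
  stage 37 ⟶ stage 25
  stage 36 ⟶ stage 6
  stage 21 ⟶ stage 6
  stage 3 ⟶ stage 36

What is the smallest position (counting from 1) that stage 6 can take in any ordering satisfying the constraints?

4

Working backwards through the constraints from stage 6, its full set of required predecessors is stage 36, stage 3, stage 21 — 3 of them.
With 3 mandatory predecessors, the earliest stage 6 can sit is position 3+1 = 4, and placing just those 3 first achieves it.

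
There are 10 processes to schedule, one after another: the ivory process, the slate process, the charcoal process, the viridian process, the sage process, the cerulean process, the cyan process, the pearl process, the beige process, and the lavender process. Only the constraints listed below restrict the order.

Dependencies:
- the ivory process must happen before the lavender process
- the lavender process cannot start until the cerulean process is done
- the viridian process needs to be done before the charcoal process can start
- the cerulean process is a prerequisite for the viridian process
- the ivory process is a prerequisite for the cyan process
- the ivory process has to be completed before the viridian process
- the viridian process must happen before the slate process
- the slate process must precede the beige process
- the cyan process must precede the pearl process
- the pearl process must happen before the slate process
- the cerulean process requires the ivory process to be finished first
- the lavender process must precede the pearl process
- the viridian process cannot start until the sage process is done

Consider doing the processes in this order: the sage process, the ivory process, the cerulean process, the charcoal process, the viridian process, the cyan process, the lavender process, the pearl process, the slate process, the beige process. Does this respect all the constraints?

Here the viridian process comes after the charcoal process.
That contradicts the constraint that the viridian process must precede the charcoal process.

No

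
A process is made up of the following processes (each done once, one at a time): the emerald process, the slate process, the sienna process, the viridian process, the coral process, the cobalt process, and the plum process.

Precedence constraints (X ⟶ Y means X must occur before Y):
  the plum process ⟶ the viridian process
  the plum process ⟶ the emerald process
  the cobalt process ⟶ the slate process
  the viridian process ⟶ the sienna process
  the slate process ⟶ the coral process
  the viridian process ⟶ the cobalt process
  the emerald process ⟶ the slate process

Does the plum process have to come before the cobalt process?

Yes

Chaining the stated constraints: the plum process → the viridian process → the cobalt process.
That forces the plum process before the cobalt process in every valid schedule.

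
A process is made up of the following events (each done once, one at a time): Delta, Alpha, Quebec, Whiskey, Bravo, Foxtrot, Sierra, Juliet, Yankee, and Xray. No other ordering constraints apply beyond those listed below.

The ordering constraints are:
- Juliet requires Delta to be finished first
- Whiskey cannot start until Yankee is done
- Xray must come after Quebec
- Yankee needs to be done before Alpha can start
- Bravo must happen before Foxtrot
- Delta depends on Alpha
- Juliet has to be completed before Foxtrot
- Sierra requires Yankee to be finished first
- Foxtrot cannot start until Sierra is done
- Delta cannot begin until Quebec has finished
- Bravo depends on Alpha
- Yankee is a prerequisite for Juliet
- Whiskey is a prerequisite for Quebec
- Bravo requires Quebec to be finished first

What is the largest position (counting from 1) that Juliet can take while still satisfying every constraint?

9

Following the constraints forward from Juliet, its only required successor is Foxtrot.
With 1 mandatory successor out of 10 events total, the latest slot for Juliet is 10−1 = 9, and it's reachable by doing all non-successors before Juliet.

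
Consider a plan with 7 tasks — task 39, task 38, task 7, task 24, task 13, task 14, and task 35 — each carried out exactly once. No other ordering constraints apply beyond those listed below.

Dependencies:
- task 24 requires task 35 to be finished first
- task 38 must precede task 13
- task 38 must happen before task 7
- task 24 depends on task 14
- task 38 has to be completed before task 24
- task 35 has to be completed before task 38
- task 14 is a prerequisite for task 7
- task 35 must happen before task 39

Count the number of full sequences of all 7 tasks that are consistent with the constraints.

114

The tasks with no prerequisites are task 14, task 35; any of them can be placed first.
Enumerating by repeatedly choosing an available task (one whose prerequisites are all placed) gives 114 distinct complete orderings.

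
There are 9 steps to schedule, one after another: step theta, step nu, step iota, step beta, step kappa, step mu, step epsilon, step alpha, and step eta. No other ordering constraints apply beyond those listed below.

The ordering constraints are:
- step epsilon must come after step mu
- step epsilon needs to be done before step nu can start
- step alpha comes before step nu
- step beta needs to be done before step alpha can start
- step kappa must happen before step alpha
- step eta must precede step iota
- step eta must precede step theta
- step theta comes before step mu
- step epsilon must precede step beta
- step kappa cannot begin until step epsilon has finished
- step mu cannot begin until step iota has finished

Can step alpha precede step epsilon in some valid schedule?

The constraints give a chain step epsilon → step beta → step alpha, which forces step epsilon before step alpha.
So no valid ordering can have step alpha before step epsilon.

No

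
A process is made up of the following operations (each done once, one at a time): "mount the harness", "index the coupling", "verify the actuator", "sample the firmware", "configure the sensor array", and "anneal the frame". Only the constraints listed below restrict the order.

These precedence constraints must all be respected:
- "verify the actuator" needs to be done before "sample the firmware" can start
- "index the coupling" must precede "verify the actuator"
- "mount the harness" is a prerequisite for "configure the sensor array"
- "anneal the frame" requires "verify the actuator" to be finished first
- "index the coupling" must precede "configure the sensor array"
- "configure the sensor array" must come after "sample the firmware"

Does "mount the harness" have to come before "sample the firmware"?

No

"mount the harness" and "sample the firmware" are not related by any chain of constraints.
A valid ordering placing "sample the firmware" before "mount the harness" exists, so the answer is no.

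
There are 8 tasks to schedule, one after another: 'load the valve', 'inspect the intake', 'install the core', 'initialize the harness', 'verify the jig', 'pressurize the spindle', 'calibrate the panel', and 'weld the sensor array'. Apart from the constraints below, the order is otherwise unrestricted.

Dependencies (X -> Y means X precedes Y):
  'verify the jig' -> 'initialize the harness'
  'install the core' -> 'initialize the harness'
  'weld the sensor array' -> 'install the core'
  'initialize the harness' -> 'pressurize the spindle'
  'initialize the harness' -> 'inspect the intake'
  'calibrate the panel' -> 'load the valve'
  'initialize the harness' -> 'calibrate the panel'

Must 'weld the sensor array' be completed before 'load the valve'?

Yes

Chaining the stated constraints: 'weld the sensor array' → 'install the core' → 'initialize the harness' → 'calibrate the panel' → 'load the valve'.
So 'weld the sensor array' must precede 'load the valve' in any valid ordering.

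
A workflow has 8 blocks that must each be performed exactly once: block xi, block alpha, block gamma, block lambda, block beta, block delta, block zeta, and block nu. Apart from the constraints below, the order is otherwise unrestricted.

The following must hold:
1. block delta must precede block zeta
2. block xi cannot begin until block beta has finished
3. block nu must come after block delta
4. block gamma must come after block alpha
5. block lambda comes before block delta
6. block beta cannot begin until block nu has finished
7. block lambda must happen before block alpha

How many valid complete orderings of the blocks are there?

Only block lambda has no prerequisites, so it must go first.
Counting all ways to extend the partial order to a total order gives 84.

84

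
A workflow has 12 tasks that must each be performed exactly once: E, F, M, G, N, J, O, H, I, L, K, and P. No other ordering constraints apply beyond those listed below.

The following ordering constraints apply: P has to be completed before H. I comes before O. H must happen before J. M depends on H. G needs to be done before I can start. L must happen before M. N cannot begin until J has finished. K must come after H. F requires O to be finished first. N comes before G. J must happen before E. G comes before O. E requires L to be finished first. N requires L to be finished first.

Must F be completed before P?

No

There is a chain P → H → J → N → G → O → F, which puts P before F.
So F does not have to come before P — it cannot.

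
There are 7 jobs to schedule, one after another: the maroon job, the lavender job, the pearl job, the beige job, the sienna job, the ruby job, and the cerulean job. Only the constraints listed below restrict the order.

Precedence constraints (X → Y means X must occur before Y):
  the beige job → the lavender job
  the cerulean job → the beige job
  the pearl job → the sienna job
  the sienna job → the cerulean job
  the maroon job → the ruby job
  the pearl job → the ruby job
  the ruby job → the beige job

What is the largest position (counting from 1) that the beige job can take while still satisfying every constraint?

The only job forced after the beige job (directly or by a chain) is the lavender job.
With 1 mandatory successor out of 7 jobs total, the latest slot for the beige job is 7−1 = 6, and it's reachable by doing all non-successors before the beige job.

6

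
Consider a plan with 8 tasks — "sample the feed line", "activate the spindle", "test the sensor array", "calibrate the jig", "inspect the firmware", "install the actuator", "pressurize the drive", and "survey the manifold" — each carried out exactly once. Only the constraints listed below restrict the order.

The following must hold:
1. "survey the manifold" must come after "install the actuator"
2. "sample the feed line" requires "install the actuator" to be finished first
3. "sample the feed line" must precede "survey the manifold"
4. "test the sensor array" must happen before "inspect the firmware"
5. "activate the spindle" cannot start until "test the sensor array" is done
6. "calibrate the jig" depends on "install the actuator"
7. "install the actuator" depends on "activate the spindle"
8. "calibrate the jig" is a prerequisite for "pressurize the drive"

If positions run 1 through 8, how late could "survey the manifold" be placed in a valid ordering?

No constraint forces any task after "survey the manifold", so it can be placed last, in position 8.

8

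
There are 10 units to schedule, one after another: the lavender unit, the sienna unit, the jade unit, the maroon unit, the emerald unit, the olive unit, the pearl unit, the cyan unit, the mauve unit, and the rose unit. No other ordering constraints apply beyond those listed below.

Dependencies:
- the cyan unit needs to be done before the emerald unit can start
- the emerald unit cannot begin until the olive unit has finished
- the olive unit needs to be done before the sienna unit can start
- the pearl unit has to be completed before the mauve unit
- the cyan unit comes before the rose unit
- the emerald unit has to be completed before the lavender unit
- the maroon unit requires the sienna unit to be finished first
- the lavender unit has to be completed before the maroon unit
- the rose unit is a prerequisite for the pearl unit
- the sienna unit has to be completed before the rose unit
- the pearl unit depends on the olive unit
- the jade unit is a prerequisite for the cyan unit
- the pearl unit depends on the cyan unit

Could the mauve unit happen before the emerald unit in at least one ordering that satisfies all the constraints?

Yes

The constraints leave the mauve unit and the emerald unit unordered relative to each other; nothing requires the emerald unit earlier.
So a valid ordering placing the mauve unit earlier than the emerald unit exists.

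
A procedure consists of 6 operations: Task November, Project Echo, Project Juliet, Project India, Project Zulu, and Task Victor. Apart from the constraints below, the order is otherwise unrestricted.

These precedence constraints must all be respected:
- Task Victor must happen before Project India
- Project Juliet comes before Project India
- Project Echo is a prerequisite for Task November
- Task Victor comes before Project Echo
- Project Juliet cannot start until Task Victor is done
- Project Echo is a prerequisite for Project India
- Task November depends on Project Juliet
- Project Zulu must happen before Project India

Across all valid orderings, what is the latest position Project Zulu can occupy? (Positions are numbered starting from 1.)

5

Following the constraints forward from Project Zulu, its only required successor is Project India.
With 1 mandatory successor out of 6 operations total, the latest slot for Project Zulu is 6−1 = 5, and it's reachable by doing all non-successors before Project Zulu.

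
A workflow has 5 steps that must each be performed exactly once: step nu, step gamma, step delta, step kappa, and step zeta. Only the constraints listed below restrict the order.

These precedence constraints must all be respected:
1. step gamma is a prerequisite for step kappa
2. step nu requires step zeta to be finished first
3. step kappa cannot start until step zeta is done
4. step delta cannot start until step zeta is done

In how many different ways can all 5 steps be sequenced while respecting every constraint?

18

The steps with no prerequisites are step gamma, step zeta; any of them can be placed first.
Counting all ways to extend the partial order to a total order gives 18.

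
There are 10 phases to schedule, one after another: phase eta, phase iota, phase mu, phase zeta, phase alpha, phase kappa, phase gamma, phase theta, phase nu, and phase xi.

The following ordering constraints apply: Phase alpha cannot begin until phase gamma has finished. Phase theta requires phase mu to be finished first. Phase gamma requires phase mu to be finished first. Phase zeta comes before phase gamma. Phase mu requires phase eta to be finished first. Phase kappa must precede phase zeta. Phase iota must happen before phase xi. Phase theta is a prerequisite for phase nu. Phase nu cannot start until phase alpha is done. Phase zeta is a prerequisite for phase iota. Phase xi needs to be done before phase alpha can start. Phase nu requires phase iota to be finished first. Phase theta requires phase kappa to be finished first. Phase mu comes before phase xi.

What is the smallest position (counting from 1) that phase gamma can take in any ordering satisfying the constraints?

The phases that are forced before phase gamma, directly or transitively, are phase eta, phase mu, phase zeta, phase kappa. That's 4 phases.
With 4 mandatory predecessors, the earliest phase gamma can sit is position 4+1 = 5, and placing just those 4 first achieves it.

5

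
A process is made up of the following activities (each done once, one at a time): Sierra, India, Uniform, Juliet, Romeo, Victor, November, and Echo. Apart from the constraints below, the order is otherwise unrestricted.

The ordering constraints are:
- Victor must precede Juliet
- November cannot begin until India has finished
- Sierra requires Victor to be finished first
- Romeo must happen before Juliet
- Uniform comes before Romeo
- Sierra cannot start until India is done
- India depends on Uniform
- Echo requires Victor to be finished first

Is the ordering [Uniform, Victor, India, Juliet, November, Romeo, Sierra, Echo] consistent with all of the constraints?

No

In the proposed order, Juliet appears before Romeo.
But one of the constraints requires Romeo before Juliet, so this ordering violates it.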